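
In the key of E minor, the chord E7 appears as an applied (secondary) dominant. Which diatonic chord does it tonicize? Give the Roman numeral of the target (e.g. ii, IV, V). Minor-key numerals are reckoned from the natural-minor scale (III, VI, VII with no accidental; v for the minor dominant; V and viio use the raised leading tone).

iv

The chord is a dominant seventh chord on E.
A dominant resolves down a perfect fifth: E → A. In E minor, A is scale degree 4, i.e. iv.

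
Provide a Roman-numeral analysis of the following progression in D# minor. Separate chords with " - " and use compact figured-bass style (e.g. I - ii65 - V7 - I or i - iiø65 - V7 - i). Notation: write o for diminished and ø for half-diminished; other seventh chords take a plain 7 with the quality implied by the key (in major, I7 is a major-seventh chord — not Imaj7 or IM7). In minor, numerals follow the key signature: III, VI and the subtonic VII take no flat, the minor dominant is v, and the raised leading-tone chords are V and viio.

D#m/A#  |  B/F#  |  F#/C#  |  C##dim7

i64 - VI64 - III64 - viio7

D#m/A#: minor triad on D# = scale degree 1 → i64.
B/F#: root B is the submediant; major triad there is VI64.
F#/C# has root F#, degree 3 in D# minor, so III64.
C##dim7: root C## is the leading tone; fully diminished seventh chord there is viio7.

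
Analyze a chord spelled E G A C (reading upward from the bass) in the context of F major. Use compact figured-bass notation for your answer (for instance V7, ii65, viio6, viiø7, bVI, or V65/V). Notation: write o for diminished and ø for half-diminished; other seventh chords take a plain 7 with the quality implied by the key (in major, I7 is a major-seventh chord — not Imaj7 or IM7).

iii43

Stacked in thirds the chord is A-C-E-G: a minor seventh chord on A.
In F major, A is the mediant; the diatonic minor seventh chord there is iii7.
With E in the bass the chord is in second inversion, so the figured bass is 43.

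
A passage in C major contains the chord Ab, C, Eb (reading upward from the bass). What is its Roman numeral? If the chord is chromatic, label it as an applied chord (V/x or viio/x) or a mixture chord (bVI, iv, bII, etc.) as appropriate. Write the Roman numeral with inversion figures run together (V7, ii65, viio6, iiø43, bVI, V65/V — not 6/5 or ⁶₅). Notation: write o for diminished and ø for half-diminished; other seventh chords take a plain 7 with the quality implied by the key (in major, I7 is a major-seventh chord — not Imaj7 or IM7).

The pitches Ab-C-Eb form a major triad rooted on Ab.
Ab is the lowered sixth degree of C major (diatonic 6 would be A). This is a major triad on the lowered sixth degree, borrowed from the parallel minor.

bVI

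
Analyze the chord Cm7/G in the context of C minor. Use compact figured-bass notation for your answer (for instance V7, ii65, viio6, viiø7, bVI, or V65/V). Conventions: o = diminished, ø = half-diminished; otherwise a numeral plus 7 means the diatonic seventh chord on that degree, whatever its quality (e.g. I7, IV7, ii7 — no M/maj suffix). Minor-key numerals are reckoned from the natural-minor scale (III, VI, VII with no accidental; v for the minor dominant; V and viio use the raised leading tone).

i43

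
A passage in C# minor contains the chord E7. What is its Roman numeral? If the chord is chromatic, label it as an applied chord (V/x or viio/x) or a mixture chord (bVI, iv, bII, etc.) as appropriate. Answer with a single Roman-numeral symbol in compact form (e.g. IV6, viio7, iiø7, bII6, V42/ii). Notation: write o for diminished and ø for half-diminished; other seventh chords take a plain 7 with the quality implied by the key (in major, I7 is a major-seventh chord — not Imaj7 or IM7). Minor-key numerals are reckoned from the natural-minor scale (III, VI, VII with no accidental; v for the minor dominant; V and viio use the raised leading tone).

V7/VI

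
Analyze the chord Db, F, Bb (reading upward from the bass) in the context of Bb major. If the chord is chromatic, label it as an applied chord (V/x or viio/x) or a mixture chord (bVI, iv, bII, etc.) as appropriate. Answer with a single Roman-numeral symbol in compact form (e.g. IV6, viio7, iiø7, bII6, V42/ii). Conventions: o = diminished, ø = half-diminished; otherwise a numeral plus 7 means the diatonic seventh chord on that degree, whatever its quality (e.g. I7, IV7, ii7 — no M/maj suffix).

Stacked in thirds the chord is Bb-Db-F: a minor triad on Bb.
Bb is the first degree of Bb major. This is the minor tonic, borrowed from the parallel minor.
With Db in the bass the chord is in first inversion, so the figured bass is 6.

i6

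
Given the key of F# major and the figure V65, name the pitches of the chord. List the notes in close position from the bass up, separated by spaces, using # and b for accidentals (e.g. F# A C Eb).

The numeral's case and figure indicate a dominant seventh chord. In F# major its root, scale degree 5, is C#.
That chord is spelled C#-E#-G#-B.
The figured bass 65 indicates first inversion, placing the third (E#) in the bass: E#-G#-B-C#.

E# G# B C#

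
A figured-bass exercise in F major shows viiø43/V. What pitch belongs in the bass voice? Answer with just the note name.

The applied chord viiø43/V is rooted on B: B-D-F-A.
The figure 43 means second inversion — the fifth is in the bass.

F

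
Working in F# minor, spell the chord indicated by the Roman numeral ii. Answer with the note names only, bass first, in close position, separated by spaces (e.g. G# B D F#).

G# B D#

ii is the minor supertonic, borrowed from the parallel major (the Dorian ii). In F# minor that root is G#.
So the chord is G#-B-D#, a minor triad.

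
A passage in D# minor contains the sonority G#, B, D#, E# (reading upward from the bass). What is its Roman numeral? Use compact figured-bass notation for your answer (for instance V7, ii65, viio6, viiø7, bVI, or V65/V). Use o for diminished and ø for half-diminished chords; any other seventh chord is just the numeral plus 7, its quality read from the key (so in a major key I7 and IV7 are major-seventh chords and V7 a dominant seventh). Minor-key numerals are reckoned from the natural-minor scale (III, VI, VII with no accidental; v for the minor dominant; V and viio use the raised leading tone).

Stacked in thirds the chord is E#-G#-B-D#: a half-diminished seventh chord on E#.
In D# minor, E# is the supertonic; the diatonic half-diminished seventh chord there is iiø7.
With G# in the bass the chord is in first inversion, so the figured bass is 65.

iiø65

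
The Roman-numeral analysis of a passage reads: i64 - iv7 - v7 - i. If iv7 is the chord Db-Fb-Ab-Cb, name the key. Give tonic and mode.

Ab minor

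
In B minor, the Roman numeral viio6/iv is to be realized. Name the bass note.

The applied chord viio6/iv is rooted on D#: D#-F#-A.
The figure 6 means first inversion — the third is in the bass.

F#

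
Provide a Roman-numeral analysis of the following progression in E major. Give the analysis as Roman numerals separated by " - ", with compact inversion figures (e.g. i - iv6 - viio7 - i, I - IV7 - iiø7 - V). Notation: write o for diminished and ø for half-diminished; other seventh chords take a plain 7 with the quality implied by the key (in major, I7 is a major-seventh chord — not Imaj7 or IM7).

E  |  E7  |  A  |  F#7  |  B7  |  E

E: major triad on E = scale degree 1 → I.
E7 is the secondary dominant of IV (dominant seventh chord on E): V7/IV.
A has root A, degree 4 in E major, so IV.
F#7: a dominant seventh chord on F#, the applied dominant of V → V7/V.
B7 has root B, degree 5 in E major, so V7.
E has root E, degree 1 in E major, so I.

I - V7/IV - IV - V7/V - V7 - I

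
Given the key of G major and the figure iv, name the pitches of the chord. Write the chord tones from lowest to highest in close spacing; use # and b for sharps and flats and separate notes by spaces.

iv is the minor subdominant, borrowed from the parallel minor. In G major that root is C.
So the chord is C-Eb-G, a minor triad.

C Eb G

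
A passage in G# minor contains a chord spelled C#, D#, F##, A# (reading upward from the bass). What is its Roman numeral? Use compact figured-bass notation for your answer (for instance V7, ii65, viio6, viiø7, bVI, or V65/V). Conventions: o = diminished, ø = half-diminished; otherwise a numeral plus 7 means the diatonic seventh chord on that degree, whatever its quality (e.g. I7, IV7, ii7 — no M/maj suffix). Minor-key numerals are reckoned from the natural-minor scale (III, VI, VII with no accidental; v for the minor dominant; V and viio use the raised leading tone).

V42

Stacked in thirds the chord is D#-F##-A#-C#: a dominant seventh chord on D#.
D# is scale degree 5 in G# minor, and a dominant seventh chord on that degree is written V7.
With C# in the bass the chord is in third inversion, so the figured bass is 42.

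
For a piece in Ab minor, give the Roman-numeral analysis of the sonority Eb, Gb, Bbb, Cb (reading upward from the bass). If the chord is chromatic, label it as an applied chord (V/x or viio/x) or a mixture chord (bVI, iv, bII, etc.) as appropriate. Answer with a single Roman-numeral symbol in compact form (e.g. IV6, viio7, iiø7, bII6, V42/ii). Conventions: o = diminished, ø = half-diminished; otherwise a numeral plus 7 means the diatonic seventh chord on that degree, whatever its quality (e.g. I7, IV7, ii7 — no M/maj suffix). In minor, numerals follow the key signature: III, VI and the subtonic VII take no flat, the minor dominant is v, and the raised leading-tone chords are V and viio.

V65/VI

The pitches Cb-Eb-Gb-Bbb form a dominant seventh chord rooted on Cb.
Cb is not a diatonic chord root with this quality in Ab minor, but it lies a perfect fifth above Fb (VI), so the chord functions as an applied dominant of VI.
With Eb in the bass the chord is in first inversion, so the figured bass is 65.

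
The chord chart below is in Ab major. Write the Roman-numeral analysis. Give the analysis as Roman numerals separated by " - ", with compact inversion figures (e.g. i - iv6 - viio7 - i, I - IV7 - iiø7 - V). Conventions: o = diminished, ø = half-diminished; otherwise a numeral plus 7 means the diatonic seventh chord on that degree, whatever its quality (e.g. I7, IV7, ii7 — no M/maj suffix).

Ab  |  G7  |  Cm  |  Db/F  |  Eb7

Ab has root Ab, degree 1 in Ab major, so I.
G7: chromatic; G is V of iii, so V7/iii.
Cm: root C is the mediant; minor triad there is iii.
Db/F: root Db is the subdominant; major triad there is IV6.
Eb7 has root Eb, degree 5 in Ab major, so V7.

I - V7/iii - iii - IV6 - V7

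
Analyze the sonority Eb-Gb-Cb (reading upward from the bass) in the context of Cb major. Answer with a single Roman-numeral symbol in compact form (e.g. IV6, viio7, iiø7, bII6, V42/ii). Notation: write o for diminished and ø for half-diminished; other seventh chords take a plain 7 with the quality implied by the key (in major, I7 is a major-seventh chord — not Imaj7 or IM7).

Stacked in thirds the chord is Cb-Eb-Gb: a major triad on Cb.
Cb is scale degree 1 in Cb major, and a major triad on that degree is written I.
With Eb in the bass the chord is in first inversion, so the figured bass is 6.

I6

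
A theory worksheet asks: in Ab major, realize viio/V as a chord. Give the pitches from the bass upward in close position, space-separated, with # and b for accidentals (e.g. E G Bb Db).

viio/V is a secondary leading-tone chord. The target V is Eb in Ab major; the applied chord is rooted a semitone below, on D.
Building a diminished triad on D gives D-F-Ab.

D F Ab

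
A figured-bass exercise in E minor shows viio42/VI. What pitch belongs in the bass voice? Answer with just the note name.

The applied chord viio42/VI is rooted on B: B-D-F-Ab.
The figure 42 means third inversion — the seventh is in the bass.

Ab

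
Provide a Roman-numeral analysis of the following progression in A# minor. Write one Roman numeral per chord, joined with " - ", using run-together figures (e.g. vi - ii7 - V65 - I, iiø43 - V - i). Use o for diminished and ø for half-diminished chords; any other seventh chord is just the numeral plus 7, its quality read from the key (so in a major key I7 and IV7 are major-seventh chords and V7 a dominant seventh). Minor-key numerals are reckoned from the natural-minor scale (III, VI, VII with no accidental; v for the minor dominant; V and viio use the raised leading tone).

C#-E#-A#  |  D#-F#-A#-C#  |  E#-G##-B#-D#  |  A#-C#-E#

i6 - iv7 - V7 - i

C#-E#-A#: root A# is the tonic; minor triad there is i6.
D#-F#-A#-C# has root D#, degree 4 in A# minor, so iv7.
E#-G##-B#-D#: root E# is the dominant; dominant seventh chord there is V7.
A#-C#-E# has root A#, degree 1 in A# minor, so i.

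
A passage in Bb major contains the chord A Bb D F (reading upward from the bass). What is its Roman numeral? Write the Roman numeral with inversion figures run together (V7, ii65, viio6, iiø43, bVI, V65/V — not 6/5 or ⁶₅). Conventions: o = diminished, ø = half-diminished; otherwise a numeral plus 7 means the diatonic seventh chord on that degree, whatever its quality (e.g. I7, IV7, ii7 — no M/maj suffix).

Stacked in thirds the chord is Bb-D-F-A: a major seventh chord on Bb.
Bb is scale degree 1 in Bb major, and a major seventh chord on that degree is written I7.
With A in the bass the chord is in third inversion, so the figured bass is 42.

I42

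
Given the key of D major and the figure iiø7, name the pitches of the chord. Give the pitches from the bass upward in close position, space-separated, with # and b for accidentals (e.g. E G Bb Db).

iiø7 is the half-diminished supertonic seventh, borrowed from the parallel minor. In D major that root is E.
So the chord is E-G-Bb-D.

E G Bb D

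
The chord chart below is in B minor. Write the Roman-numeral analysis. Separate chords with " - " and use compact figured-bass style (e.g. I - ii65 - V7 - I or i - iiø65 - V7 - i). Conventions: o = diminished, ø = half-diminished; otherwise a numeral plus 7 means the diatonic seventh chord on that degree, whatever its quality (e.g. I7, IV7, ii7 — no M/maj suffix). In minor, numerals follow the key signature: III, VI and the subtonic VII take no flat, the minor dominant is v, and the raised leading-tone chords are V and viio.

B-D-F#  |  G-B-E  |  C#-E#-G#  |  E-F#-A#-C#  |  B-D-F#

B-D-F#: root B is the tonic; minor triad there is i.
G-B-E: minor triad on E = scale degree 4 → iv6.
C#-E#-G#: chromatic; C# is V of V, so V/V.
E-F#-A#-C#: dominant seventh chord on F# = scale degree 5 → V42.
B-D-F#: minor triad on B = scale degree 1 → i.

i - iv6 - V/V - V42 - i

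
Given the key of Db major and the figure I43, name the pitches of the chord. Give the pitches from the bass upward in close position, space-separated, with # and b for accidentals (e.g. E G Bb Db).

Ab C Db F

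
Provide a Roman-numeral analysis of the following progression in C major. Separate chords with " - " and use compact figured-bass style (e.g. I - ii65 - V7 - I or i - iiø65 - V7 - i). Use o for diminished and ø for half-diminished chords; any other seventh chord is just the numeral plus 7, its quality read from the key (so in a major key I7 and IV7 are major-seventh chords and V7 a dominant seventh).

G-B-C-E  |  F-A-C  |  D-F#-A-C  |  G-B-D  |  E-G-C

I43 - IV - V7/V - V - I6

G-B-C-E has root C, degree 1 in C major, so I43.
F-A-C has root F, degree 4 in C major, so IV.
D-F#-A-C is the secondary dominant of V (dominant seventh chord on D): V7/V.
G-B-D has root G, degree 5 in C major, so V.
E-G-C: major triad on C = scale degree 1 → I6.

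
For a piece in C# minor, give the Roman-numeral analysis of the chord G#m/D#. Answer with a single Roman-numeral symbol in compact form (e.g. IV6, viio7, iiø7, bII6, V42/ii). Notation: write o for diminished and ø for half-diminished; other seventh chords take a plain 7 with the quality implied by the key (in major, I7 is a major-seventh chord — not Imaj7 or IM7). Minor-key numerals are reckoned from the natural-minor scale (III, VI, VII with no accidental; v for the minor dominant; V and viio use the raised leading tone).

v64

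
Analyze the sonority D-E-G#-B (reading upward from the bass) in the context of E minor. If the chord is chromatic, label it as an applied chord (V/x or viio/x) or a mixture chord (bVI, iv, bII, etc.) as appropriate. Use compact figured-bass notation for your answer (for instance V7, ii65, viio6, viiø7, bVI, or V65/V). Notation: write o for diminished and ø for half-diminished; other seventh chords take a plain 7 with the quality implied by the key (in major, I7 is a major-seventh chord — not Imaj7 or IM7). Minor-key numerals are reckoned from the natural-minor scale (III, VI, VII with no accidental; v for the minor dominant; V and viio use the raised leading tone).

V42/iv

Stacked in thirds the chord is E-G#-B-D: a dominant seventh chord on E.
E is not a diatonic chord root with this quality in E minor, but it lies a perfect fifth above A (iv), so the chord functions as an applied dominant of iv.
With D in the bass the chord is in third inversion, so the figured bass is 42.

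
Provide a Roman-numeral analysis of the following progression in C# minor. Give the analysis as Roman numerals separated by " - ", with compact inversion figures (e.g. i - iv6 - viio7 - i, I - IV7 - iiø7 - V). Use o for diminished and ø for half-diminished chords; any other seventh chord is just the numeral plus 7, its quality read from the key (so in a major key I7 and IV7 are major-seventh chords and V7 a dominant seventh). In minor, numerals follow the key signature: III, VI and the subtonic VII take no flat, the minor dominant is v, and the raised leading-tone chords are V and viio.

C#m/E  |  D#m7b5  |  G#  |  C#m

i6 - iiø7 - V - i

C#m/E: minor triad on C# = scale degree 1 → i6.
D#m7b5: half-diminished seventh chord on D# = scale degree 2 → iiø7.
G#: major triad on G# = scale degree 5 → V.
C#m: root C# is the tonic; minor triad there is i.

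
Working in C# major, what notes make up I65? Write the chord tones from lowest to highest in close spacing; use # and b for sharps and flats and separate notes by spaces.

E# G# B# C#

In C# major, scale degree 1 is C#, and the diatonic chord built there is a major seventh chord.
That chord is spelled C#-E#-G#-B#.
With the 65 figure the chord is in first inversion; from the bass E# upward in close position it reads E#-G#-B#-C#.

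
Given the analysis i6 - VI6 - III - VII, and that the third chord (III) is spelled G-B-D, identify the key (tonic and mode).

E minor

III is given as G-B-D — a major triad with root G.
Counting down 2 scale steps from G places the tonic on E; a major triad on degree 3 is diatonic only in minor.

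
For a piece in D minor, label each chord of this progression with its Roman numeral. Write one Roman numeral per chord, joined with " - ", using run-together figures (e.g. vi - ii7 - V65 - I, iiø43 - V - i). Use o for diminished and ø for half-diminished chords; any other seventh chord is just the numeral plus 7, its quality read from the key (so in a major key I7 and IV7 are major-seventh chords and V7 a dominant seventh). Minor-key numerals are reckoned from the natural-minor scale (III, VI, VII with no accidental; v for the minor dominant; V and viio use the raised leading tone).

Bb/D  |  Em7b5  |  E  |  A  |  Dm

VI6 - iiø7 - V/V - V - i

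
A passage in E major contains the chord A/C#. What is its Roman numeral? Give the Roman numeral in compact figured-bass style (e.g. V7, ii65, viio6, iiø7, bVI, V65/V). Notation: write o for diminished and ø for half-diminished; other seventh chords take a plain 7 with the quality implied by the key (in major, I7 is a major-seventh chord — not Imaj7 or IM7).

Stacked in thirds the chord is A-C#-E: a major triad on A.
In E major, A is the subdominant; the diatonic major triad there is IV.
With C# in the bass the chord is in first inversion, so the figured bass is 6.

IV6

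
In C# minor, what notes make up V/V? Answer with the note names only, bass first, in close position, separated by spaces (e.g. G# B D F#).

D# F## A#

V/V is a secondary dominant — the dominant triad of V. V in C# minor is G#, so the applied chord's root is D#, a perfect fifth above.
Building a major triad on D# gives D#-F##-A#.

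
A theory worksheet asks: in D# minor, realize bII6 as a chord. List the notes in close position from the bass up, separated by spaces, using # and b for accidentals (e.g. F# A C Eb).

G# B E

Scale degree 2 in D# minor is E#; lowering it a half step gives E. bII6 is the Neapolitan sixth — a major triad on the lowered second degree, here in its customary first inversion.
So the chord is E-G#-B.
The figured bass 6 indicates first inversion, placing the third (G#) in the bass: G#-B-E.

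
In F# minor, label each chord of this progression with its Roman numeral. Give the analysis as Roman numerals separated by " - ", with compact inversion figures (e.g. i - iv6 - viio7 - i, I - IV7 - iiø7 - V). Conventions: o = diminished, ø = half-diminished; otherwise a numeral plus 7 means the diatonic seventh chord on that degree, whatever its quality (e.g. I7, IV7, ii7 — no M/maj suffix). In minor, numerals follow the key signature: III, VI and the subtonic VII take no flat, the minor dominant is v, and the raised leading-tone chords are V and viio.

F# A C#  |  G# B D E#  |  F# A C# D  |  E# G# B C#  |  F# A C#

i - viio65 - VI65 - V65 - i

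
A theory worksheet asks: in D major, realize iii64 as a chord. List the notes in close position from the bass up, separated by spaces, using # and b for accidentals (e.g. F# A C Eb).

In D major, scale degree 3 is F#, and the diatonic chord built there is a minor triad.
Stacking thirds from F# gives F#-A-C#.
The figured bass 64 indicates second inversion, placing the fifth (C#) in the bass: C#-F#-A.

C# F# A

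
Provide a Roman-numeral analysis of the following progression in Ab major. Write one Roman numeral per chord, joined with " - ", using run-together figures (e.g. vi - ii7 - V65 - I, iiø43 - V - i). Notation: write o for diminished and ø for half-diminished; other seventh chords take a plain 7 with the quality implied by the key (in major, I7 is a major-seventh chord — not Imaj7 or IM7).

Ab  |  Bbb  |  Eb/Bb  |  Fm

I - bII - V64 - vi

Ab: root Ab is the tonic; major triad there is I.
Bbb: Bbb with this quality isn't in the key; a major triad on b2 is the Neapolitan chord, bII.
Eb/Bb: root Eb is the dominant; major triad there is V64.
Fm has root F, degree 6 in Ab major, so vi.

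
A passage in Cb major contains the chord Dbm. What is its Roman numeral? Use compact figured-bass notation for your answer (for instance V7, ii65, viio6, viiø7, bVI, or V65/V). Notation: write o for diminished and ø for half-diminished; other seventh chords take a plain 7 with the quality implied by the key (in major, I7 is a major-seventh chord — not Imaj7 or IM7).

The pitches Db-Fb-Ab form a minor triad rooted on Db.
In Cb major, Db is the supertonic; the diatonic minor triad there is ii.

ii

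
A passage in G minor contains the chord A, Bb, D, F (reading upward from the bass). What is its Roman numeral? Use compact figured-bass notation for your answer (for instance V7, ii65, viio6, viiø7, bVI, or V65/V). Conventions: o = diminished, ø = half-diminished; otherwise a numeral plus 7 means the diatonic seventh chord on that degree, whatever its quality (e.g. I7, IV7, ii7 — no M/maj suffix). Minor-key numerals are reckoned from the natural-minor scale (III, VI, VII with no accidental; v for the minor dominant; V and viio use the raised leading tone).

III42

The pitches Bb-D-F-A form a major seventh chord rooted on Bb.
In G minor, Bb is the mediant; the diatonic major seventh chord there is III7.
With A in the bass the chord is in third inversion, so the figured bass is 42.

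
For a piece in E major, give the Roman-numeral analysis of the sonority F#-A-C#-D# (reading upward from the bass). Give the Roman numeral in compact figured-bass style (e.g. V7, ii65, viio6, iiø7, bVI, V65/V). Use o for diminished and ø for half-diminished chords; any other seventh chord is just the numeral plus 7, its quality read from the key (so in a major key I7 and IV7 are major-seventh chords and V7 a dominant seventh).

viiø65

The pitches D#-F#-A-C# form a half-diminished seventh chord rooted on D#.
D# is scale degree 7 in E major, and a half-diminished seventh chord on that degree is written viiø7.
With F# in the bass the chord is in first inversion, so the figured bass is 65.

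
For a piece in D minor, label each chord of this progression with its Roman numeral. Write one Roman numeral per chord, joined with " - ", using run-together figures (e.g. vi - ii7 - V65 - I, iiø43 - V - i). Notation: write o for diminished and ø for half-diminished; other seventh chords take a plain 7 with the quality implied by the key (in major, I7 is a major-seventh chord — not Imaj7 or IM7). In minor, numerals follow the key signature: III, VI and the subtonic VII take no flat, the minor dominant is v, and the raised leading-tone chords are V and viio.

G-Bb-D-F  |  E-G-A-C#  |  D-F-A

iv7 - V43 - i

G-Bb-D-F: root G is the subdominant; minor seventh chord there is iv7.
E-G-A-C# has root A, degree 5 in D minor, so V43.
D-F-A has root D, degree 1 in D minor, so i.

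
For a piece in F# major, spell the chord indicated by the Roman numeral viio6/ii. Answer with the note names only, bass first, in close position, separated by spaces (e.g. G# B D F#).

A# C# F##

The slash marks an applied leading-tone chord: viio of ii. In F# major, ii is G#, so the leading tone to it is F##, a half step below.
Building a diminished triad on F## gives F##-A#-C#.
The figured bass 6 indicates first inversion, placing the third (A#) in the bass: A#-C#-F##.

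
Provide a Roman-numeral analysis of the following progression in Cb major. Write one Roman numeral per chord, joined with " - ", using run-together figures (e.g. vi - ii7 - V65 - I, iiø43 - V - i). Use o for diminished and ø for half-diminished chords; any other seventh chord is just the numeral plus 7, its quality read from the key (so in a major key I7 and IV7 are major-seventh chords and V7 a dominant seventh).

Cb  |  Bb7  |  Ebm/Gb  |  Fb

Cb: root Cb is the tonic; major triad there is I.
Bb7 is the secondary dominant of iii (dominant seventh chord on Bb): V7/iii.
Ebm/Gb: root Eb is the mediant; minor triad there is iii6.
Fb: root Fb is the subdominant; major triad there is IV.

I - V7/iii - iii6 - IV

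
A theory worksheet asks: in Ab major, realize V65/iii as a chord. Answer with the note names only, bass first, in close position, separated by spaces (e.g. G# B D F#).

B D F G

V65/iii is a secondary dominant — the dominant seventh of iii. iii in Ab major is C, so the applied chord's root is G, a perfect fifth above.
Building a dominant seventh chord on G gives G-B-D-F.
With the 65 figure the chord is in first inversion; from the bass B upward in close position it reads B-D-F-G.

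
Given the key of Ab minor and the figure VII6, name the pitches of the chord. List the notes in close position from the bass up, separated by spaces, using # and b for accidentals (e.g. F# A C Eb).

Bb Db Gb

The numeral's case and figure indicate a major triad. In Ab minor its root, the subtonic, is Gb.
Stacking thirds from Gb gives Gb-Bb-Db.
The figured bass 6 indicates first inversion, placing the third (Bb) in the bass: Bb-Db-Gb.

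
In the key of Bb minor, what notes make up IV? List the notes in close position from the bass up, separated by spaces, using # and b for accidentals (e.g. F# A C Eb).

IV is the major subdominant, borrowed from the parallel major. In Bb minor that root is Eb.
So the chord is Eb-G-Bb, a major triad.

Eb G Bb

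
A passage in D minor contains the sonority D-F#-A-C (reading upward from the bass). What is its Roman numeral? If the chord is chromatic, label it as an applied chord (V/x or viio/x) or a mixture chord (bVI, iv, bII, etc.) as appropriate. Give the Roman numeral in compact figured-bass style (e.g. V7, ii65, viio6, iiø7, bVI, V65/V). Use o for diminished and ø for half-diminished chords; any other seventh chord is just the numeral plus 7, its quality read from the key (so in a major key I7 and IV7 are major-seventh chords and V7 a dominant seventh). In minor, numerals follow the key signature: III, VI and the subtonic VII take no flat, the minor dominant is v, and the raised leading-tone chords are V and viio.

Stacked in thirds the chord is D-F#-A-C: a dominant seventh chord on D.
D is not a diatonic chord root with this quality in D minor, but it lies a perfect fifth above G (iv), so the chord functions as an applied dominant of iv.

V7/iv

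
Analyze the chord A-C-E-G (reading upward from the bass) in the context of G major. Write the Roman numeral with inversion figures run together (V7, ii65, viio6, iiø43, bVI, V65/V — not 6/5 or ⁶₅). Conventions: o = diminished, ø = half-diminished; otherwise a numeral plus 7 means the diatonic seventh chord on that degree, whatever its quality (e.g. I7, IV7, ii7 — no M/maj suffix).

The pitches A-C-E-G form a minor seventh chord rooted on A.
A is scale degree 2 in G major, and a minor seventh chord on that degree is written ii7.

ii7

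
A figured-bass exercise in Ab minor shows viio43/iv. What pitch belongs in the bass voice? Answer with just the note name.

The applied chord viio43/iv is rooted on C: C-Eb-Gb-Bbb.
The figure 43 means second inversion — the fifth is in the bass.

Gb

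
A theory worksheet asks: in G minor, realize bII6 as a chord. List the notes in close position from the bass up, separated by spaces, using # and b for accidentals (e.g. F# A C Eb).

C Eb Ab

bII6 is the Neapolitan sixth — a major triad on the lowered second degree, here in its customary first inversion. In G minor that root is Ab.
So the chord is Ab-C-Eb.
With the 6 figure the chord is in first inversion; from the bass C upward in close position it reads C-Eb-Ab.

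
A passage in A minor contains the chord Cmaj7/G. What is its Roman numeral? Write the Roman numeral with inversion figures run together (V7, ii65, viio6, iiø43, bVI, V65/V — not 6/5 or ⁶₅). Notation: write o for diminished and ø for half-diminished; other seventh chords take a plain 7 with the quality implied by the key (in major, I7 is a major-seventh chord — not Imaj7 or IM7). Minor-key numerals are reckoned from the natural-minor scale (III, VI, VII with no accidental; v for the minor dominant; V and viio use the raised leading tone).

III43

The pitches C-E-G-B form a major seventh chord rooted on C.
C is scale degree 3 in A minor, and a major seventh chord on that degree is written III7.
With G in the bass the chord is in second inversion, so the figured bass is 43.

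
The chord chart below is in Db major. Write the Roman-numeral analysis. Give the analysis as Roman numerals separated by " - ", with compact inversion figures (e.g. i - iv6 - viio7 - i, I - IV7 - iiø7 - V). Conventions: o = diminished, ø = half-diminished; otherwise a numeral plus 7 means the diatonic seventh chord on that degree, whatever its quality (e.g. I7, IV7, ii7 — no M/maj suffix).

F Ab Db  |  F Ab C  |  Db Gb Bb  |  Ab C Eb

I6 - iii - IV64 - V

F-Ab-Db: major triad on Db = scale degree 1 → I6.
F-Ab-C has root F, degree 3 in Db major, so iii.
Db-Gb-Bb has root Gb, degree 4 in Db major, so IV64.
Ab-C-Eb: root Ab is the dominant; major triad there is V.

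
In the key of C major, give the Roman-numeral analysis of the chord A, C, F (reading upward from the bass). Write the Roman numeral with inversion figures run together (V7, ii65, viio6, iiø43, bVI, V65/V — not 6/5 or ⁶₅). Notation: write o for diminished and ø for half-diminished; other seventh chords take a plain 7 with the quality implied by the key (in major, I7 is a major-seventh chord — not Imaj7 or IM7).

IV6

Stacked in thirds the chord is F-A-C: a major triad on F.
In C major, F is the subdominant; the diatonic major triad there is IV.
With A in the bass the chord is in first inversion, so the figured bass is 6.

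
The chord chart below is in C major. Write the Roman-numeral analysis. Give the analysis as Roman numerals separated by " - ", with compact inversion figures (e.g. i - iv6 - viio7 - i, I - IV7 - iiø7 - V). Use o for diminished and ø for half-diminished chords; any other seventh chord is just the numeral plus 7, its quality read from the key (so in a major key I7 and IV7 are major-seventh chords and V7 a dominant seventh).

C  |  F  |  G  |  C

C has root C, degree 1 in C major, so I.
F: major triad on F = scale degree 4 → IV.
G: major triad on G = scale degree 5 → V.
C: root C is the tonic; major triad there is I.

I - IV - V - I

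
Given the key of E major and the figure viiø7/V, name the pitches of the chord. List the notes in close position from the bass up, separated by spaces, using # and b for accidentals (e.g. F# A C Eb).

A# C# E G#

The slash marks an applied leading-tone chord: viio of V. In E major, V is B, so the leading tone to it is A#, a half step below.
Building a half-diminished seventh chord on A# gives A#-C#-E-G#.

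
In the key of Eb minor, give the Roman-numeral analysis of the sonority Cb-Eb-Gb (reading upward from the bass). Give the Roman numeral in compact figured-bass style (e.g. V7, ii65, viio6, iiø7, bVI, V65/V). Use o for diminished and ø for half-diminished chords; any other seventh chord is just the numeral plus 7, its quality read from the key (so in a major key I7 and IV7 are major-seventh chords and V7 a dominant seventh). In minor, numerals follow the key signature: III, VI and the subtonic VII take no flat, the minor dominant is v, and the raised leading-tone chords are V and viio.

VI

Stacked in thirds the chord is Cb-Eb-Gb: a major triad on Cb.
In Eb minor, Cb is the submediant; the diatonic major triad there is VI.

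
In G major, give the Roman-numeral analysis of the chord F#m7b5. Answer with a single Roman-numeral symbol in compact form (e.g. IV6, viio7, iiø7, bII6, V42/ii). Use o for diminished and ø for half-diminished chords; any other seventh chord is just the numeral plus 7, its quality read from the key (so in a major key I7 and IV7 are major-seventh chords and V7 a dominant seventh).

viiø7

Stacked in thirds the chord is F#-A-C-E: a half-diminished seventh chord on F#.
In G major, F# is the leading tone; the diatonic half-diminished seventh chord there is viiø7.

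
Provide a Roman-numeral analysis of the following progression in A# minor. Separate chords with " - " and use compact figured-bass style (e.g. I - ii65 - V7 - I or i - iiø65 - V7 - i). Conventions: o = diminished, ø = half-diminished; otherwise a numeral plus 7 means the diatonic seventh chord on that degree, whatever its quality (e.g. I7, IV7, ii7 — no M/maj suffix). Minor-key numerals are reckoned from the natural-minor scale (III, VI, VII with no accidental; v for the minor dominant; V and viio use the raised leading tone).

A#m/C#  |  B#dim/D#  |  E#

i6 - iio6 - V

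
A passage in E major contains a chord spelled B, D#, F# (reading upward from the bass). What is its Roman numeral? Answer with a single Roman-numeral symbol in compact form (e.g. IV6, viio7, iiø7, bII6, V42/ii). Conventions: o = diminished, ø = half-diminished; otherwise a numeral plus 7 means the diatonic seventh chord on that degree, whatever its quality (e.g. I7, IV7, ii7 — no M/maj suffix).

V

The pitches B-D#-F# form a major triad rooted on B.
In E major, B is the dominant; the diatonic major triad there is V.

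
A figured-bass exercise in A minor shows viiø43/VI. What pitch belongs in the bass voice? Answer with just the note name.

Bb

The applied chord viiø43/VI is rooted on E: E-G-Bb-D.
The figure 43 means second inversion — the fifth is in the bass.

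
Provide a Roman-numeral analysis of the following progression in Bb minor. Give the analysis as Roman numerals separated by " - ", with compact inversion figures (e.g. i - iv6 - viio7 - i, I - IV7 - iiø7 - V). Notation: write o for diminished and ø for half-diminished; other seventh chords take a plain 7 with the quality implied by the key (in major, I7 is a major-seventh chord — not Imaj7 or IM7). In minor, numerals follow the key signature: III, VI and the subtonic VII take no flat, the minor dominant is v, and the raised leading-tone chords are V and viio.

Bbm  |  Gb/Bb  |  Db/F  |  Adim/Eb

Bbm has root Bb, degree 1 in Bb minor, so i.
Gb/Bb: root Gb is the submediant; major triad there is VI6.
Db/F: major triad on Db = scale degree 3 → III6.
Adim/Eb: root A is the leading tone; diminished triad there is viio64.

i - VI6 - III6 - viio64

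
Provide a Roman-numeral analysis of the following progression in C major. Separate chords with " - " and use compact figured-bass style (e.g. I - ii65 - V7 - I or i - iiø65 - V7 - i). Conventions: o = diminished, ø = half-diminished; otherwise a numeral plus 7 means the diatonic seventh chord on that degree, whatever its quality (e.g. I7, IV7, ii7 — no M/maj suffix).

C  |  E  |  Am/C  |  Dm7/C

I - V/vi - vi6 - ii42

C: root C is the tonic; major triad there is I.
E is the secondary dominant of vi (major triad on E): V/vi.
Am/C: root A is the submediant; minor triad there is vi6.
Dm7/C: minor seventh chord on D = scale degree 2 → ii42.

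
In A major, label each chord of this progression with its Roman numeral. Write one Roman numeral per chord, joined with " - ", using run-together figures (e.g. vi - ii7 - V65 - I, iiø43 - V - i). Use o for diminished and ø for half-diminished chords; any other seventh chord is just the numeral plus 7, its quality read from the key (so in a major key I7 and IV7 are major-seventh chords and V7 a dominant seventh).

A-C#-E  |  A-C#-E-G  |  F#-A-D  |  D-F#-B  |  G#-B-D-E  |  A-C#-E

I - V7/IV - IV6 - ii6 - V65 - I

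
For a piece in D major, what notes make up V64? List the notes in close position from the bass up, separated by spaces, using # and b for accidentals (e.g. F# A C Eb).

E A C#

In D major, the fifth degree is A, and the diatonic chord built there is a major triad.
Stacking thirds from A gives A-C#-E.
With the 64 figure the chord is in second inversion; from the bass E upward in close position it reads E-A-C#.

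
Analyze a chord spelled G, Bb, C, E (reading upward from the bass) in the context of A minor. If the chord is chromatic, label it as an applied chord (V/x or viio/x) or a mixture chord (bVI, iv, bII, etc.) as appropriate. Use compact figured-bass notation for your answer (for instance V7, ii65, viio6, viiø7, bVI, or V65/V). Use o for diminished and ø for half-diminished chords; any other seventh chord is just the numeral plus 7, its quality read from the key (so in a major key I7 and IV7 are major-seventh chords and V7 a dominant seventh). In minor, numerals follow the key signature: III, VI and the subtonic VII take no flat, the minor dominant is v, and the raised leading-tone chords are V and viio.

V43/VI

Stacked in thirds the chord is C-E-G-Bb: a dominant seventh chord on C.
C is not a diatonic chord root with this quality in A minor, but it lies a perfect fifth above F (VI), so the chord functions as an applied dominant of VI.
With G in the bass the chord is in second inversion, so the figured bass is 43.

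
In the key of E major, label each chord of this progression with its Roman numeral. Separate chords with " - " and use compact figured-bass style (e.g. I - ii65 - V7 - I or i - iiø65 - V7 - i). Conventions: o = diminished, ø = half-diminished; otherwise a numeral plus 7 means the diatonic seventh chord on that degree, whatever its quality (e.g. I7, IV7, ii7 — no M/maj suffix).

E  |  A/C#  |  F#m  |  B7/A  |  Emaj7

E has root E, degree 1 in E major, so I.
A/C# has root A, degree 4 in E major, so IV6.
F#m: root F# is the supertonic; minor triad there is ii.
B7/A has root B, degree 5 in E major, so V42.
Emaj7: root E is the tonic; major seventh chord there is I7.

I - IV6 - ii - V42 - I7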